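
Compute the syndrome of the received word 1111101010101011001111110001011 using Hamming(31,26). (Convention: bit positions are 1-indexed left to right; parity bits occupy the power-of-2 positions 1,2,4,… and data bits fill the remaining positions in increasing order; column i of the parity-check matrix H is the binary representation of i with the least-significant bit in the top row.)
Syndrome s = H · r^T (mod 2), r = 1111101010101011001111110001011:
  s[0] = (1010101010101010101010101010101)·(1111101010101011001111110001011) mod 2 = 1+0+1+0+1+0+1+0+1+0+1+0+1+0+1+0+0+0+1+0+1+0+1+0+0+0+0+0+0+0+1 mod 2 = 0
  s[1] = (0110011001100110011001100110011)·(1111101010101011001111110001011) mod 2 = 0+1+1+0+0+0+1+0+0+0+1+0+0+0+1+0+0+0+1+0+0+1+1+0+0+0+0+0+0+1+1 mod 2 = 0
  s[2] = (0001111000011110000111100001111)·(1111101010101011001111110001011) mod 2 = 0+0+0+1+1+0+1+0+0+0+0+0+1+0+1+0+0+0+0+1+1+1+1+0+0+0+0+1+0+1+1 mod 2 = 0
  s[3] = (0000000111111110000000011111111)·(1111101010101011001111110001011) mod 2 = 0+0+0+0+0+0+0+0+1+0+1+0+1+0+1+0+0+0+0+0+0+0+0+1+0+0+0+1+0+1+1 mod 2 = 0
  s[4] = (0000000000000001111111111111111)·(1111101010101011001111110001011) mod 2 = 0+0+0+0+0+0+0+0+0+0+0+0+0+0+0+1+0+0+1+1+1+1+1+1+0+0+0+1+0+1+1 mod 2 = 0
Syndrome = 00000
s = 0: no error detected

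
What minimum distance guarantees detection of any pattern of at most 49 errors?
Detecting e errors requires d_min ≥ e + 1 = 49 + 1 = 50.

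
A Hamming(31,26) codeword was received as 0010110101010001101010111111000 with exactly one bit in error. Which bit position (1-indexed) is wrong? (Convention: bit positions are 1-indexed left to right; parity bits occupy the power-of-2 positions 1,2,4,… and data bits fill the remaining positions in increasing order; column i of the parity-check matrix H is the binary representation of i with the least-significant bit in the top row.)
Syndrome s = H · r^T (mod 2), r = 0010110101010001101010111111000:
  s[0] = (1010101010101010101010101010101)·(0010110101010001101010111111000) mod 2 = 0+0+1+0+1+0+0+0+0+0+0+0+0+0+0+0+1+0+1+0+1+0+1+0+1+0+1+0+0+0+0 mod 2 = 0
  s[1] = (0110011001100110011001100110011)·(0010110101010001101010111111000) mod 2 = 0+0+1+0+0+1+0+0+0+1+0+0+0+0+0+0+0+0+1+0+0+0+1+0+0+1+1+0+0+0+0 mod 2 = 1
  s[2] = (0001111000011110000111100001111)·(0010110101010001101010111111000) mod 2 = 0+0+0+0+1+1+0+0+0+0+0+1+0+0+0+0+0+0+0+0+1+0+1+0+0+0+0+1+0+0+0 mod 2 = 0
  s[3] = (0000000111111110000000011111111)·(0010110101010001101010111111000) mod 2 = 0+0+0+0+0+0+0+1+0+1+0+1+0+0+0+0+0+0+0+0+0+0+0+1+1+1+1+1+0+0+0 mod 2 = 0
  s[4] = (0000000000000001111111111111111)·(0010110101010001101010111111000) mod 2 = 0+0+0+0+0+0+0+0+0+0+0+0+0+0+0+1+1+0+1+0+1+0+1+1+1+1+1+1+0+0+0 mod 2 = 0
Syndrome = 01000
Column i of H is the binary representation of i, so the syndrome is the binary index of the flipped bit.
Read s = 01000 with s[0] as LSB: 0·2^0 + 1·2^1 + 0·2^2 + 0·2^3 + 0·2^4 = 2.
Error is at bit position 2.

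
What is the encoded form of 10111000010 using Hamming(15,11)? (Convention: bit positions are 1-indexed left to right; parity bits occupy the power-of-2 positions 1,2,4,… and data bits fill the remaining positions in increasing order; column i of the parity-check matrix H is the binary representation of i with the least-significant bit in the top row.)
Codeword c = d · G (mod 2), d = 10111000010:
  c[0] = d·G[:,0] = (10111000010)·(11011010101) mod 2 = 1+0+0+1+1+0+0+0+0+0+0 mod 2 = 1
  c[1] = d·G[:,1] = (10111000010)·(10110110011) mod 2 = 1+0+1+1+0+0+0+0+0+1+0 mod 2 = 0
  c[2] = d·G[:,2] = (10111000010)·(10000000000) mod 2 = 1+0+0+0+0+0+0+0+0+0+0 mod 2 = 1
  c[3] = d·G[:,3] = (10111000010)·(01110001111) mod 2 = 0+0+1+1+0+0+0+0+0+1+0 mod 2 = 1
  c[4] = d·G[:,4] = (10111000010)·(01000000000) mod 2 = 0+0+0+0+0+0+0+0+0+0+0 mod 2 = 0
  c[5] = d·G[:,5] = (10111000010)·(00100000000) mod 2 = 0+0+1+0+0+0+0+0+0+0+0 mod 2 = 1
  c[6] = d·G[:,6] = (10111000010)·(00010000000) mod 2 = 0+0+0+1+0+0+0+0+0+0+0 mod 2 = 1
  c[7] = d·G[:,7] = (10111000010)·(00001111111) mod 2 = 0+0+0+0+1+0+0+0+0+1+0 mod 2 = 0
  c[8] = d·G[:,8] = (10111000010)·(00001000000) mod 2 = 0+0+0+0+1+0+0+0+0+0+0 mod 2 = 1
  c[9] = d·G[:,9] = (10111000010)·(00000100000) mod 2 = 0+0+0+0+0+0+0+0+0+0+0 mod 2 = 0
  c[10] = d·G[:,10] = (10111000010)·(00000010000) mod 2 = 0+0+0+0+0+0+0+0+0+0+0 mod 2 = 0
  c[11] = d·G[:,11] = (10111000010)·(00000001000) mod 2 = 0+0+0+0+0+0+0+0+0+0+0 mod 2 = 0
  c[12] = d·G[:,12] = (10111000010)·(00000000100) mod 2 = 0+0+0+0+0+0+0+0+0+0+0 mod 2 = 0
  c[13] = d·G[:,13] = (10111000010)·(00000000010) mod 2 = 0+0+0+0+0+0+0+0+0+1+0 mod 2 = 1
  c[14] = d·G[:,14] = (10111000010)·(00000000001) mod 2 = 0+0+0+0+0+0+0+0+0+0+0 mod 2 = 0
Codeword = 101101101000010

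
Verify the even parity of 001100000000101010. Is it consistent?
Sum of all bits: 0+0+1+1+0+0+0+0+0+0+0+0+1+0+1+0+1+0 = 5; 5 mod 2 = 1. Result is 1 → parity error detected.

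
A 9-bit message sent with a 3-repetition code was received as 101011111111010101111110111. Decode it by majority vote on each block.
Split into 3-bit blocks and majority-vote each:
  block 1 = 101: 2 ones, 1 zeros → 1
  block 2 = 011: 2 ones, 1 zeros → 1
  block 3 = 111: 3 ones, 0 zeros → 1
  block 4 = 111: 3 ones, 0 zeros → 1
  block 5 = 010: 1 ones, 2 zeros → 0
  block 6 = 101: 2 ones, 1 zeros → 1
  block 7 = 111: 3 ones, 0 zeros → 1
  block 8 = 110: 2 ones, 1 zeros → 1
  block 9 = 111: 3 ones, 0 zeros → 1
Decoded = 111101111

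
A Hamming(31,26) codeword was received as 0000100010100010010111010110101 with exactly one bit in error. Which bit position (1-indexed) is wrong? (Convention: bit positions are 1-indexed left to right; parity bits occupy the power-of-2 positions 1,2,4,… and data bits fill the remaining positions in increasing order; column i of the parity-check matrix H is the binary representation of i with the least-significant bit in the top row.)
Syndrome s = H · r^T (mod 2), r = 0000100010100010010111010110101:
  s[0] = (1010101010101010101010101010101)·(0000100010100010010111010110101) mod 2 = 0+0+0+0+1+0+0+0+1+0+1+0+0+0+1+0+0+0+0+0+1+0+0+0+0+0+1+0+1+0+1 mod 2 = 0
  s[1] = (0110011001100110011001100110011)·(0000100010100010010111010110101) mod 2 = 0+0+0+0+0+0+0+0+0+0+1+0+0+0+1+0+0+1+0+0+0+1+0+0+0+1+1+0+0+0+1 mod 2 = 1
  s[2] = (0001111000011110000111100001111)·(0000100010100010010111010110101) mod 2 = 0+0+0+0+1+0+0+0+0+0+0+0+0+0+1+0+0+0+0+1+1+1+0+0+0+0+0+0+1+0+1 mod 2 = 1
  s[3] = (0000000111111110000000011111111)·(0000100010100010010111010110101) mod 2 = 0+0+0+0+0+0+0+0+1+0+1+0+0+0+1+0+0+0+0+0+0+0+0+1+0+1+1+0+1+0+1 mod 2 = 0
  s[4] = (0000000000000001111111111111111)·(0000100010100010010111010110101) mod 2 = 0+0+0+0+0+0+0+0+0+0+0+0+0+0+0+0+0+1+0+1+1+1+0+1+0+1+1+0+1+0+1 mod 2 = 1
Syndrome = 01101
Column i of H is the binary representation of i, so the syndrome is the binary index of the flipped bit.
Read s = 01101 with s[0] as LSB: 0·2^0 + 1·2^1 + 1·2^2 + 0·2^3 + 1·2^4 = 22.
Error is at bit position 22.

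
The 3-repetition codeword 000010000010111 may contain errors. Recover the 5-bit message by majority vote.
Split into 3-bit blocks and majority-vote each:
  block 1 = 000: 0 ones, 3 zeros → 0
  block 2 = 010: 1 ones, 2 zeros → 0
  block 3 = 000: 0 ones, 3 zeros → 0
  block 4 = 010: 1 ones, 2 zeros → 0
  block 5 = 111: 3 ones, 0 zeros → 1
Decoded = 00001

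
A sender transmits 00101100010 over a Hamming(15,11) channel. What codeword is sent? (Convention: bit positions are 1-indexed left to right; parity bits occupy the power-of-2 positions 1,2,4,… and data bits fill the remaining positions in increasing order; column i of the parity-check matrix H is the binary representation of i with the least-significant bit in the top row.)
Codeword c = d · G (mod 2), d = 00101100010:
  c[0] = d·G[:,0] = (00101100010)·(11011010101) mod 2 = 0+0+0+0+1+0+0+0+0+0+0 mod 2 = 1
  c[1] = d·G[:,1] = (00101100010)·(10110110011) mod 2 = 0+0+1+0+0+1+0+0+0+1+0 mod 2 = 1
  c[2] = d·G[:,2] = (00101100010)·(10000000000) mod 2 = 0+0+0+0+0+0+0+0+0+0+0 mod 2 = 0
  c[3] = d·G[:,3] = (00101100010)·(01110001111) mod 2 = 0+0+1+0+0+0+0+0+0+1+0 mod 2 = 0
  c[4] = d·G[:,4] = (00101100010)·(01000000000) mod 2 = 0+0+0+0+0+0+0+0+0+0+0 mod 2 = 0
  c[5] = d·G[:,5] = (00101100010)·(00100000000) mod 2 = 0+0+1+0+0+0+0+0+0+0+0 mod 2 = 1
  c[6] = d·G[:,6] = (00101100010)·(00010000000) mod 2 = 0+0+0+0+0+0+0+0+0+0+0 mod 2 = 0
  c[7] = d·G[:,7] = (00101100010)·(00001111111) mod 2 = 0+0+0+0+1+1+0+0+0+1+0 mod 2 = 1
  c[8] = d·G[:,8] = (00101100010)·(00001000000) mod 2 = 0+0+0+0+1+0+0+0+0+0+0 mod 2 = 1
  c[9] = d·G[:,9] = (00101100010)·(00000100000) mod 2 = 0+0+0+0+0+1+0+0+0+0+0 mod 2 = 1
  c[10] = d·G[:,10] = (00101100010)·(00000010000) mod 2 = 0+0+0+0+0+0+0+0+0+0+0 mod 2 = 0
  c[11] = d·G[:,11] = (00101100010)·(00000001000) mod 2 = 0+0+0+0+0+0+0+0+0+0+0 mod 2 = 0
  c[12] = d·G[:,12] = (00101100010)·(00000000100) mod 2 = 0+0+0+0+0+0+0+0+0+0+0 mod 2 = 0
  c[13] = d·G[:,13] = (00101100010)·(00000000010) mod 2 = 0+0+0+0+0+0+0+0+0+1+0 mod 2 = 1
  c[14] = d·G[:,14] = (00101100010)·(00000000001) mod 2 = 0+0+0+0+0+0+0+0+0+0+0 mod 2 = 0
Codeword = 110001011100010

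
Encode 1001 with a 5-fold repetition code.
Repeat each bit 5× and concatenate:
1→11111  0→00000  0→00000  1→11111
Codeword = 11111000000000011111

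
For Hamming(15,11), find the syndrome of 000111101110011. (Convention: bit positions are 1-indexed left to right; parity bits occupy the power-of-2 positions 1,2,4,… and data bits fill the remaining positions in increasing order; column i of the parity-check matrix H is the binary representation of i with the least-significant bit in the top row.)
Syndrome s = H · r^T (mod 2), r = 000111101110011:
  s[0] = (101010101010101)·(000111101110011) mod 2 = 0+0+0+0+1+0+1+0+1+0+1+0+0+0+1 mod 2 = 1
  s[1] = (011001100110011)·(000111101110011) mod 2 = 0+0+0+0+0+1+1+0+0+1+1+0+0+1+1 mod 2 = 0
  s[2] = (000111100001111)·(000111101110011) mod 2 = 0+0+0+1+1+1+1+0+0+0+0+0+0+1+1 mod 2 = 0
  s[3] = (000000011111111)·(000111101110011) mod 2 = 0+0+0+0+0+0+0+0+1+1+1+0+0+1+1 mod 2 = 1
Syndrome = 1001
Non-zero syndrome: error at position 9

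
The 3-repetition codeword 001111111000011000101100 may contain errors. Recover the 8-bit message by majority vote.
Split into 3-bit blocks and majority-vote each:
  block 1 = 001: 1 ones, 2 zeros → 0
  block 2 = 111: 3 ones, 0 zeros → 1
  block 3 = 111: 3 ones, 0 zeros → 1
  block 4 = 000: 0 ones, 3 zeros → 0
  block 5 = 011: 2 ones, 1 zeros → 1
  block 6 = 000: 0 ones, 3 zeros → 0
  block 7 = 101: 2 ones, 1 zeros → 1
  block 8 = 100: 1 ones, 2 zeros → 0
Decoded = 01101010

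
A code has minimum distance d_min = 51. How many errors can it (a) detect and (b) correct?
(a) Detection requires d_min ≥ e+1, so e ≤ d_min − 1 = 50.
(b) Correction requires d_min ≥ 2t+1, so t ≤ ⌊(d_min − 1)/2⌋ = ⌊50/2⌋ = 25.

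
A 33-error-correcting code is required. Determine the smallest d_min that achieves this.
Correcting t errors requires d_min ≥ 2t + 1 = 2·33 + 1 = 67.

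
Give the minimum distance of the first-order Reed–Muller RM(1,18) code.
d_min = 131072 (RM(1,18) has length 262144 and minimum distance 2^(m−1) = 131072).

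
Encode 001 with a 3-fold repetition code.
Repeat each bit 3× and concatenate:
0→000  0→000  1→111
Codeword = 000000111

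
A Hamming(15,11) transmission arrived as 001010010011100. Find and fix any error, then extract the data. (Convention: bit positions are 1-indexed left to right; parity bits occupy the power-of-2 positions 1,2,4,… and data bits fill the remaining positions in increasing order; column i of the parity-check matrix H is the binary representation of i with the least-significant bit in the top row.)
Syndrome s = H · r^T (mod 2), r = 001010010011100:
  s[0] = (101010101010101)·(001010010011100) mod 2 = 0+0+1+0+1+0+0+0+0+0+1+0+1+0+0 mod 2 = 0
  s[1] = (011001100110011)·(001010010011100) mod 2 = 0+0+1+0+0+0+0+0+0+0+1+0+0+0+0 mod 2 = 0
  s[2] = (000111100001111)·(001010010011100) mod 2 = 0+0+0+0+1+0+0+0+0+0+0+1+1+0+0 mod 2 = 1
  s[3] = (000000011111111)·(001010010011100) mod 2 = 0+0+0+0+0+0+0+1+0+0+1+1+1+0+0 mod 2 = 0
Syndrome = 0010
Column 4 of H equals this syndrome → error at bit 4 (1-indexed).
Flip bit 4: 001010010011100 → 001110010011100
Extract data bits at positions {3,5,6,7,9,10,11,12,13,14,15}: 11000011100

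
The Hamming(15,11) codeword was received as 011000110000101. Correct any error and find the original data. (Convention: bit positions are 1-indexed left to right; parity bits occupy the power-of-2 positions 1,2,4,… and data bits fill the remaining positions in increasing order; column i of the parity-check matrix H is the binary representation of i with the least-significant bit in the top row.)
Syndrome s = H · r^T (mod 2), r = 011000110000101:
  s[0] = (101010101010101)·(011000110000101) mod 2 = 0+0+1+0+0+0+1+0+0+0+0+0+1+0+1 mod 2 = 0
  s[1] = (011001100110011)·(011000110000101) mod 2 = 0+1+1+0+0+0+1+0+0+0+0+0+0+0+1 mod 2 = 0
  s[2] = (000111100001111)·(011000110000101) mod 2 = 0+0+0+0+0+0+1+0+0+0+0+0+1+0+1 mod 2 = 1
  s[3] = (000000011111111)·(011000110000101) mod 2 = 0+0+0+0+0+0+0+1+0+0+0+0+1+0+1 mod 2 = 1
Syndrome = 0011
Column 12 of H equals this syndrome → error at bit 12 (1-indexed).
Flip bit 12: 011000110000101 → 011000110001101
Extract data bits at positions {3,5,6,7,9,10,11,12,13,14,15}: 10010001101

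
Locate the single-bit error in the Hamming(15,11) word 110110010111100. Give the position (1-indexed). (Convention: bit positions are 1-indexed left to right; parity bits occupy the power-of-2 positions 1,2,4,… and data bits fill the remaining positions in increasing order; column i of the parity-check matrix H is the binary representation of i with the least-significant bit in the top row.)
Syndrome s = H · r^T (mod 2), r = 110110010111100:
  s[0] = (101010101010101)·(110110010111100) mod 2 = 1+0+0+0+1+0+0+0+0+0+1+0+1+0+0 mod 2 = 0
  s[1] = (011001100110011)·(110110010111100) mod 2 = 0+1+0+0+0+0+0+0+0+1+1+0+0+0+0 mod 2 = 1
  s[2] = (000111100001111)·(110110010111100) mod 2 = 0+0+0+1+1+0+0+0+0+0+0+1+1+0+0 mod 2 = 0
  s[3] = (000000011111111)·(110110010111100) mod 2 = 0+0+0+0+0+0+0+1+0+1+1+1+1+0+0 mod 2 = 1
Syndrome = 0101
Column i of H is the binary representation of i, so the syndrome is the binary index of the flipped bit.
Read s = 0101 with s[0] as LSB: 0·2^0 + 1·2^1 + 0·2^2 + 1·2^3 = 10.
Error is at bit position 10.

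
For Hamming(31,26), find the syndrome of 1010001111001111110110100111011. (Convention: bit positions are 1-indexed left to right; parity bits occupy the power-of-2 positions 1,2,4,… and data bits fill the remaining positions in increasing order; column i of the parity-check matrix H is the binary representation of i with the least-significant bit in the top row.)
Syndrome s = H · r^T (mod 2), r = 1010001111001111110110100111011:
  s[0] = (1010101010101010101010101010101)·(1010001111001111110110100111011) mod 2 = 1+0+1+0+0+0+1+0+1+0+0+0+1+0+1+0+1+0+0+0+1+0+1+0+0+0+1+0+0+0+1 mod 2 = 1
  s[1] = (0110011001100110011001100110011)·(1010001111001111110110100111011) mod 2 = 0+0+1+0+0+0+1+0+0+1+0+0+0+1+1+0+0+1+0+0+0+0+1+0+0+1+1+0+0+1+1 mod 2 = 1
  s[2] = (0001111000011110000111100001111)·(1010001111001111110110100111011) mod 2 = 0+0+0+0+0+0+1+0+0+0+0+0+1+1+1+0+0+0+0+1+1+0+1+0+0+0+0+1+0+1+1 mod 2 = 0
  s[3] = (0000000111111110000000011111111)·(1010001111001111110110100111011) mod 2 = 0+0+0+0+0+0+0+1+1+1+0+0+1+1+1+0+0+0+0+0+0+0+0+0+0+1+1+1+0+1+1 mod 2 = 1
  s[4] = (0000000000000001111111111111111)·(1010001111001111110110100111011) mod 2 = 0+0+0+0+0+0+0+0+0+0+0+0+0+0+0+1+1+1+0+1+1+0+1+0+0+1+1+1+0+1+1 mod 2 = 1
Syndrome = 11011
Non-zero syndrome: error at position 27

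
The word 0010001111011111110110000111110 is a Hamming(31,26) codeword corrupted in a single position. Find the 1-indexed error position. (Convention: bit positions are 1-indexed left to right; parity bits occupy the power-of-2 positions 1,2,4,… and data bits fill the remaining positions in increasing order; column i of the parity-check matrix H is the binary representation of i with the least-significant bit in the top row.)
Syndrome s = H · r^T (mod 2), r = 0010001111011111110110000111110:
  s[0] = (1010101010101010101010101010101)·(0010001111011111110110000111110) mod 2 = 0+0+1+0+0+0+1+0+1+0+0+0+1+0+1+0+1+0+0+0+1+0+0+0+0+0+1+0+1+0+0 mod 2 = 1
  s[1] = (0110011001100110011001100110011)·(0010001111011111110110000111110) mod 2 = 0+0+1+0+0+0+1+0+0+1+0+0+0+1+1+0+0+1+0+0+0+0+0+0+0+1+1+0+0+1+0 mod 2 = 1
  s[2] = (0001111000011110000111100001111)·(0010001111011111110110000111110) mod 2 = 0+0+0+0+0+0+1+0+0+0+0+1+1+1+1+0+0+0+0+1+1+0+0+0+0+0+0+1+1+1+0 mod 2 = 0
  s[3] = (0000000111111110000000011111111)·(0010001111011111110110000111110) mod 2 = 0+0+0+0+0+0+0+1+1+1+0+1+1+1+1+0+0+0+0+0+0+0+0+0+0+1+1+1+1+1+0 mod 2 = 0
  s[4] = (0000000000000001111111111111111)·(0010001111011111110110000111110) mod 2 = 0+0+0+0+0+0+0+0+0+0+0+0+0+0+0+1+1+1+0+1+1+0+0+0+0+1+1+1+1+1+0 mod 2 = 0
Syndrome = 11000
Column i of H is the binary representation of i, so the syndrome is the binary index of the flipped bit.
Read s = 11000 with s[0] as LSB: 1·2^0 + 1·2^1 + 0·2^2 + 0·2^3 + 0·2^4 = 3.
Error is at bit position 3.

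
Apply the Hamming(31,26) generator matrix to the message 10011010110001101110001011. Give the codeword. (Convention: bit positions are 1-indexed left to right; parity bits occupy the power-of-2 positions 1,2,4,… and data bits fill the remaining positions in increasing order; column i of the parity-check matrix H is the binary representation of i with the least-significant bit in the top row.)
Codeword c = d · G (mod 2), d = 10011010110001101110001011:
  c[0] = d·G[:,0] = (10011010110001101110001011)·(11011010101101010101010101) mod 2 = 1+0+0+1+1+0+1+0+1+0+0+0+0+1+0+0+0+1+0+0+0+0+0+0+0+1 mod 2 = 0
  c[1] = d·G[:,1] = (10011010110001101110001011)·(10110110011011001100110011) mod 2 = 1+0+0+1+0+0+1+0+0+1+0+0+0+1+0+0+1+1+0+0+0+0+0+0+1+1 mod 2 = 1
  c[2] = d·G[:,2] = (10011010110001101110001011)·(10000000000000000000000000) mod 2 = 1+0+0+0+0+0+0+0+0+0+0+0+0+0+0+0+0+0+0+0+0+0+0+0+0+0 mod 2 = 1
  c[3] = d·G[:,3] = (10011010110001101110001011)·(01110001111000111100001111) mod 2 = 0+0+0+1+0+0+0+0+1+1+0+0+0+0+1+0+1+1+0+0+0+0+1+0+1+1 mod 2 = 1
  c[4] = d·G[:,4] = (10011010110001101110001011)·(01000000000000000000000000) mod 2 = 0+0+0+0+0+0+0+0+0+0+0+0+0+0+0+0+0+0+0+0+0+0+0+0+0+0 mod 2 = 0
  c[5] = d·G[:,5] = (10011010110001101110001011)·(00100000000000000000000000) mod 2 = 0+0+0+0+0+0+0+0+0+0+0+0+0+0+0+0+0+0+0+0+0+0+0+0+0+0 mod 2 = 0
  c[6] = d·G[:,6] = (10011010110001101110001011)·(00010000000000000000000000) mod 2 = 0+0+0+1+0+0+0+0+0+0+0+0+0+0+0+0+0+0+0+0+0+0+0+0+0+0 mod 2 = 1
  c[7] = d·G[:,7] = (10011010110001101110001011)·(00001111111000000011111111) mod 2 = 0+0+0+0+1+0+1+0+1+1+0+0+0+0+0+0+0+0+1+0+0+0+1+0+1+1 mod 2 = 0
  c[8] = d·G[:,8] = (10011010110001101110001011)·(00001000000000000000000000) mod 2 = 0+0+0+0+1+0+0+0+0+0+0+0+0+0+0+0+0+0+0+0+0+0+0+0+0+0 mod 2 = 1
  c[9] = d·G[:,9] = (10011010110001101110001011)·(00000100000000000000000000) mod 2 = 0+0+0+0+0+0+0+0+0+0+0+0+0+0+0+0+0+0+0+0+0+0+0+0+0+0 mod 2 = 0
  c[10] = d·G[:,10] = (10011010110001101110001011)·(00000010000000000000000000) mod 2 = 0+0+0+0+0+0+1+0+0+0+0+0+0+0+0+0+0+0+0+0+0+0+0+0+0+0 mod 2 = 1
  c[11] = d·G[:,11] = (10011010110001101110001011)·(00000001000000000000000000) mod 2 = 0+0+0+0+0+0+0+0+0+0+0+0+0+0+0+0+0+0+0+0+0+0+0+0+0+0 mod 2 = 0
  c[12] = d·G[:,12] = (10011010110001101110001011)·(00000000100000000000000000) mod 2 = 0+0+0+0+0+0+0+0+1+0+0+0+0+0+0+0+0+0+0+0+0+0+0+0+0+0 mod 2 = 1
  c[13] = d·G[:,13] = (10011010110001101110001011)·(00000000010000000000000000) mod 2 = 0+0+0+0+0+0+0+0+0+1+0+0+0+0+0+0+0+0+0+0+0+0+0+0+0+0 mod 2 = 1
  c[14] = d·G[:,14] = (10011010110001101110001011)·(00000000001000000000000000) mod 2 = 0+0+0+0+0+0+0+0+0+0+0+0+0+0+0+0+0+0+0+0+0+0+0+0+0+0 mod 2 = 0
  c[15] = d·G[:,15] = (10011010110001101110001011)·(00000000000111111111111111) mod 2 = 0+0+0+0+0+0+0+0+0+0+0+0+0+1+1+0+1+1+1+0+0+0+1+0+1+1 mod 2 = 0
  c[16] = d·G[:,16] = (10011010110001101110001011)·(00000000000100000000000000) mod 2 = 0+0+0+0+0+0+0+0+0+0+0+0+0+0+0+0+0+0+0+0+0+0+0+0+0+0 mod 2 = 0
  c[17] = d·G[:,17] = (10011010110001101110001011)·(00000000000010000000000000) mod 2 = 0+0+0+0+0+0+0+0+0+0+0+0+0+0+0+0+0+0+0+0+0+0+0+0+0+0 mod 2 = 0
  c[18] = d·G[:,18] = (10011010110001101110001011)·(00000000000001000000000000) mod 2 = 0+0+0+0+0+0+0+0+0+0+0+0+0+1+0+0+0+0+0+0+0+0+0+0+0+0 mod 2 = 1
  c[19] = d·G[:,19] = (10011010110001101110001011)·(00000000000000100000000000) mod 2 = 0+0+0+0+0+0+0+0+0+0+0+0+0+0+1+0+0+0+0+0+0+0+0+0+0+0 mod 2 = 1
  c[20] = d·G[:,20] = (10011010110001101110001011)·(00000000000000010000000000) mod 2 = 0+0+0+0+0+0+0+0+0+0+0+0+0+0+0+0+0+0+0+0+0+0+0+0+0+0 mod 2 = 0
  c[21] = d·G[:,21] = (10011010110001101110001011)·(00000000000000001000000000) mod 2 = 0+0+0+0+0+0+0+0+0+0+0+0+0+0+0+0+1+0+0+0+0+0+0+0+0+0 mod 2 = 1
  c[22] = d·G[:,22] = (10011010110001101110001011)·(00000000000000000100000000) mod 2 = 0+0+0+0+0+0+0+0+0+0+0+0+0+0+0+0+0+1+0+0+0+0+0+0+0+0 mod 2 = 1
  c[23] = d·G[:,23] = (10011010110001101110001011)·(00000000000000000010000000) mod 2 = 0+0+0+0+0+0+0+0+0+0+0+0+0+0+0+0+0+0+1+0+0+0+0+0+0+0 mod 2 = 1
  c[24] = d·G[:,24] = (10011010110001101110001011)·(00000000000000000001000000) mod 2 = 0+0+0+0+0+0+0+0+0+0+0+0+0+0+0+0+0+0+0+0+0+0+0+0+0+0 mod 2 = 0
  c[25] = d·G[:,25] = (10011010110001101110001011)·(00000000000000000000100000) mod 2 = 0+0+0+0+0+0+0+0+0+0+0+0+0+0+0+0+0+0+0+0+0+0+0+0+0+0 mod 2 = 0
  c[26] = d·G[:,26] = (10011010110001101110001011)·(00000000000000000000010000) mod 2 = 0+0+0+0+0+0+0+0+0+0+0+0+0+0+0+0+0+0+0+0+0+0+0+0+0+0 mod 2 = 0
  c[27] = d·G[:,27] = (10011010110001101110001011)·(00000000000000000000001000) mod 2 = 0+0+0+0+0+0+0+0+0+0+0+0+0+0+0+0+0+0+0+0+0+0+1+0+0+0 mod 2 = 1
  c[28] = d·G[:,28] = (10011010110001101110001011)·(00000000000000000000000100) mod 2 = 0+0+0+0+0+0+0+0+0+0+0+0+0+0+0+0+0+0+0+0+0+0+0+0+0+0 mod 2 = 0
  c[29] = d·G[:,29] = (10011010110001101110001011)·(00000000000000000000000010) mod 2 = 0+0+0+0+0+0+0+0+0+0+0+0+0+0+0+0+0+0+0+0+0+0+0+0+1+0 mod 2 = 1
  c[30] = d·G[:,30] = (10011010110001101110001011)·(00000000000000000000000001) mod 2 = 0+0+0+0+0+0+0+0+0+0+0+0+0+0+0+0+0+0+0+0+0+0+0+0+0+1 mod 2 = 1
Codeword = 0111001010101100001101110001011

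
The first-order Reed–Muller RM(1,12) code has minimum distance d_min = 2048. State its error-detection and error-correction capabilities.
Detection only: up to d_min − 1 = 2047 errors.
Correction: up to ⌊(d_min − 1)/2⌋ = ⌊2047/2⌋ = 1023 errors.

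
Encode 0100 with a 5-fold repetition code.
Repeat each bit 5× and concatenate:
0→00000  1→11111  0→00000  0→00000
Codeword = 00000111110000000000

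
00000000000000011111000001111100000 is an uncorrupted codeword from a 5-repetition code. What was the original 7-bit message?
Split into 5-bit blocks: 00000 00000 00000 11111 00000 11111 00000
Data = 0001010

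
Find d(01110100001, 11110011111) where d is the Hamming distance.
XOR = 10000111110, count of 1s = 6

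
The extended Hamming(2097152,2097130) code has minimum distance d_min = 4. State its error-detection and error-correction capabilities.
Detection only: up to d_min − 1 = 3 errors.
Correction: up to ⌊(d_min − 1)/2⌋ = ⌊3/2⌋ = 1 errors.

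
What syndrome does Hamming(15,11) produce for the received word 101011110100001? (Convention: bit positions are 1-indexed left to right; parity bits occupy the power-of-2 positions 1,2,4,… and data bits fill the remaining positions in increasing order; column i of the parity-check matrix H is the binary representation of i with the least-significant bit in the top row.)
Syndrome s = H · r^T (mod 2), r = 101011110100001:
  s[0] = (101010101010101)·(101011110100001) mod 2 = 1+0+1+0+1+0+1+0+0+0+0+0+0+0+1 mod 2 = 1
  s[1] = (011001100110011)·(101011110100001) mod 2 = 0+0+1+0+0+1+1+0+0+1+0+0+0+0+1 mod 2 = 1
  s[2] = (000111100001111)·(101011110100001) mod 2 = 0+0+0+0+1+1+1+0+0+0+0+0+0+0+1 mod 2 = 0
  s[3] = (000000011111111)·(101011110100001) mod 2 = 0+0+0+0+0+0+0+1+0+1+0+0+0+0+1 mod 2 = 1
Syndrome = 1101
Non-zero syndrome: error at position 11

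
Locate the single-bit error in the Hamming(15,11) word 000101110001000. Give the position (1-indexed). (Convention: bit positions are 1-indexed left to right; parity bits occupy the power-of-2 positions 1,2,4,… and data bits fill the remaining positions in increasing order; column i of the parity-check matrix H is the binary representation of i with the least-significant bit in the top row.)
Syndrome s = H · r^T (mod 2), r = 000101110001000:
  s[0] = (101010101010101)·(000101110001000) mod 2 = 0+0+0+0+0+0+1+0+0+0+0+0+0+0+0 mod 2 = 1
  s[1] = (011001100110011)·(000101110001000) mod 2 = 0+0+0+0+0+1+1+0+0+0+0+0+0+0+0 mod 2 = 0
  s[2] = (000111100001111)·(000101110001000) mod 2 = 0+0+0+1+0+1+1+0+0+0+0+1+0+0+0 mod 2 = 0
  s[3] = (000000011111111)·(000101110001000) mod 2 = 0+0+0+0+0+0+0+1+0+0+0+1+0+0+0 mod 2 = 0
Syndrome = 1000
Column i of H is the binary representation of i, so the syndrome is the binary index of the flipped bit.
Read s = 1000 with s[0] as LSB: 1·2^0 + 0·2^1 + 0·2^2 + 0·2^3 = 1.
Error is at bit position 1.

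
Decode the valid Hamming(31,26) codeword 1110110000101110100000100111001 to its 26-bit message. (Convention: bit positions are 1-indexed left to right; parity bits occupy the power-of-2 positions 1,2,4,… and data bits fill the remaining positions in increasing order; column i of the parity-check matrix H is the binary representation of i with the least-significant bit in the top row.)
Parity bits occupy power-of-2 positions; data bits are at positions {3,5,6,7,9,10,11,12,13,14,15,17,18,19,20,21,22,23,24,25,26,27,28,29,30,31} (1-indexed).
Extract: c[3]=1 c[5]=1 c[6]=1 c[7]=0 c[9]=0 c[10]=0 c[11]=1 c[12]=0 c[13]=1 c[14]=1 c[15]=1 c[17]=1 c[18]=0 c[19]=0 c[20]=0 c[21]=0 c[22]=0 c[23]=1 c[24]=0 c[25]=0 c[26]=1 c[27]=1 c[28]=1 c[29]=0 c[30]=0 c[31]=1
Data = 11100010111100000100111001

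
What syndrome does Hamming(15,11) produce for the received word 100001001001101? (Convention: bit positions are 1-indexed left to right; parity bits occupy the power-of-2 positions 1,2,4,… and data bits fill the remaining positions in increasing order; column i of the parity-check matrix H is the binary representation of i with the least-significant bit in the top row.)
Syndrome s = H · r^T (mod 2), r = 100001001001101:
  s[0] = (101010101010101)·(100001001001101) mod 2 = 1+0+0+0+0+0+0+0+1+0+0+0+1+0+1 mod 2 = 0
  s[1] = (011001100110011)·(100001001001101) mod 2 = 0+0+0+0+0+1+0+0+0+0+0+0+0+0+1 mod 2 = 0
  s[2] = (000111100001111)·(100001001001101) mod 2 = 0+0+0+0+0+1+0+0+0+0+0+1+1+0+1 mod 2 = 0
  s[3] = (000000011111111)·(100001001001101) mod 2 = 0+0+0+0+0+0+0+0+1+0+0+1+1+0+1 mod 2 = 0
Syndrome = 0000
s = 0: no error detected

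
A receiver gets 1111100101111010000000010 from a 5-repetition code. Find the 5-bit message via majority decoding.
Split into 5-bit blocks and majority-vote each:
  block 1 = 11111: 5 ones, 0 zeros → 1
  block 2 = 00101: 2 ones, 3 zeros → 0
  block 3 = 11101: 4 ones, 1 zeros → 1
  block 4 = 00000: 0 ones, 5 zeros → 0
  block 5 = 00010: 1 ones, 4 zeros → 0
Decoded = 10100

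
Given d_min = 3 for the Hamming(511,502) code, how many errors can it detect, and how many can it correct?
Detection only: up to d_min − 1 = 2 errors.
Correction: up to ⌊(d_min − 1)/2⌋ = ⌊2/2⌋ = 1 errors.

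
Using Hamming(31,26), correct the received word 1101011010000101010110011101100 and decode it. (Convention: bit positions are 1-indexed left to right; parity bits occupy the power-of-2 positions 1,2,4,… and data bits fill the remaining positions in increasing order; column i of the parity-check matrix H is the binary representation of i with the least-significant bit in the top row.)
Syndrome s = H · r^T (mod 2), r = 1101011010000101010110011101100:
  s[0] = (1010101010101010101010101010101)·(1101011010000101010110011101100) mod 2 = 1+0+0+0+0+0+1+0+1+0+0+0+0+0+0+0+0+0+0+0+1+0+0+0+1+0+0+0+1+0+0 mod 2 = 0
  s[1] = (0110011001100110011001100110011)·(1101011010000101010110011101100) mod 2 = 0+1+0+0+0+1+1+0+0+0+0+0+0+1+0+0+0+1+0+0+0+0+0+0+0+1+0+0+0+0+0 mod 2 = 0
  s[2] = (0001111000011110000111100001111)·(1101011010000101010110011101100) mod 2 = 0+0+0+1+0+1+1+0+0+0+0+0+0+1+0+0+0+0+0+1+1+0+0+0+0+0+0+1+1+0+0 mod 2 = 0
  s[3] = (0000000111111110000000011111111)·(1101011010000101010110011101100) mod 2 = 0+0+0+0+0+0+0+0+1+0+0+0+0+1+0+0+0+0+0+0+0+0+0+1+1+1+0+1+1+0+0 mod 2 = 1
  s[4] = (0000000000000001111111111111111)·(1101011010000101010110011101100) mod 2 = 0+0+0+0+0+0+0+0+0+0+0+0+0+0+0+1+0+1+0+1+1+0+0+1+1+1+0+1+1+0+0 mod 2 = 1
Syndrome = 00011
Column 24 of H equals this syndrome → error at bit 24 (1-indexed).
Flip bit 24: 1101011010000101010110011101100 → 1101011010000101010110001101100
Extract data bits at positions {3,5,6,7,9,10,11,12,13,14,15,17,18,19,20,21,22,23,24,25,26,27,28,29,30,31}: 00111000010010110001101100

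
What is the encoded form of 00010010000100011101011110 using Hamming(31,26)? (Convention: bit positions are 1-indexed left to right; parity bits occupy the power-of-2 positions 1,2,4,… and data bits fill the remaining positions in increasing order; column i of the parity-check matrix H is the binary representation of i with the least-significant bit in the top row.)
Codeword c = d · G (mod 2), d = 00010010000100011101011110:
  c[0] = d·G[:,0] = (00010010000100011101011110)·(11011010101101010101010101) mod 2 = 0+0+0+1+0+0+1+0+0+0+0+1+0+0+0+1+0+1+0+1+0+1+0+1+0+0 mod 2 = 0
  c[1] = d·G[:,1] = (00010010000100011101011110)·(10110110011011001100110011) mod 2 = 0+0+0+1+0+0+1+0+0+0+0+0+0+0+0+0+1+1+0+0+0+1+0+0+1+0 mod 2 = 0
  c[2] = d·G[:,2] = (00010010000100011101011110)·(10000000000000000000000000) mod 2 = 0+0+0+0+0+0+0+0+0+0+0+0+0+0+0+0+0+0+0+0+0+0+0+0+0+0 mod 2 = 0
  c[3] = d·G[:,3] = (00010010000100011101011110)·(01110001111000111100001111) mod 2 = 0+0+0+1+0+0+0+0+0+0+0+0+0+0+0+1+1+1+0+0+0+0+1+1+1+0 mod 2 = 1
  c[4] = d·G[:,4] = (00010010000100011101011110)·(01000000000000000000000000) mod 2 = 0+0+0+0+0+0+0+0+0+0+0+0+0+0+0+0+0+0+0+0+0+0+0+0+0+0 mod 2 = 0
  c[5] = d·G[:,5] = (00010010000100011101011110)·(00100000000000000000000000) mod 2 = 0+0+0+0+0+0+0+0+0+0+0+0+0+0+0+0+0+0+0+0+0+0+0+0+0+0 mod 2 = 0
  c[6] = d·G[:,6] = (00010010000100011101011110)·(00010000000000000000000000) mod 2 = 0+0+0+1+0+0+0+0+0+0+0+0+0+0+0+0+0+0+0+0+0+0+0+0+0+0 mod 2 = 1
  c[7] = d·G[:,7] = (00010010000100011101011110)·(00001111111000000011111111) mod 2 = 0+0+0+0+0+0+1+0+0+0+0+0+0+0+0+0+0+0+0+1+0+1+1+1+1+0 mod 2 = 0
  c[8] = d·G[:,8] = (00010010000100011101011110)·(00001000000000000000000000) mod 2 = 0+0+0+0+0+0+0+0+0+0+0+0+0+0+0+0+0+0+0+0+0+0+0+0+0+0 mod 2 = 0
  c[9] = d·G[:,9] = (00010010000100011101011110)·(00000100000000000000000000) mod 2 = 0+0+0+0+0+0+0+0+0+0+0+0+0+0+0+0+0+0+0+0+0+0+0+0+0+0 mod 2 = 0
  c[10] = d·G[:,10] = (00010010000100011101011110)·(00000010000000000000000000) mod 2 = 0+0+0+0+0+0+1+0+0+0+0+0+0+0+0+0+0+0+0+0+0+0+0+0+0+0 mod 2 = 1
  c[11] = d·G[:,11] = (00010010000100011101011110)·(00000001000000000000000000) mod 2 = 0+0+0+0+0+0+0+0+0+0+0+0+0+0+0+0+0+0+0+0+0+0+0+0+0+0 mod 2 = 0
  c[12] = d·G[:,12] = (00010010000100011101011110)·(00000000100000000000000000) mod 2 = 0+0+0+0+0+0+0+0+0+0+0+0+0+0+0+0+0+0+0+0+0+0+0+0+0+0 mod 2 = 0
  c[13] = d·G[:,13] = (00010010000100011101011110)·(00000000010000000000000000) mod 2 = 0+0+0+0+0+0+0+0+0+0+0+0+0+0+0+0+0+0+0+0+0+0+0+0+0+0 mod 2 = 0
  c[14] = d·G[:,14] = (00010010000100011101011110)·(00000000001000000000000000) mod 2 = 0+0+0+0+0+0+0+0+0+0+0+0+0+0+0+0+0+0+0+0+0+0+0+0+0+0 mod 2 = 0
  c[15] = d·G[:,15] = (00010010000100011101011110)·(00000000000111111111111111) mod 2 = 0+0+0+0+0+0+0+0+0+0+0+1+0+0+0+1+1+1+0+1+0+1+1+1+1+0 mod 2 = 1
  c[16] = d·G[:,16] = (00010010000100011101011110)·(00000000000100000000000000) mod 2 = 0+0+0+0+0+0+0+0+0+0+0+1+0+0+0+0+0+0+0+0+0+0+0+0+0+0 mod 2 = 1
  c[17] = d·G[:,17] = (00010010000100011101011110)·(00000000000010000000000000) mod 2 = 0+0+0+0+0+0+0+0+0+0+0+0+0+0+0+0+0+0+0+0+0+0+0+0+0+0 mod 2 = 0
  c[18] = d·G[:,18] = (00010010000100011101011110)·(00000000000001000000000000) mod 2 = 0+0+0+0+0+0+0+0+0+0+0+0+0+0+0+0+0+0+0+0+0+0+0+0+0+0 mod 2 = 0
  c[19] = d·G[:,19] = (00010010000100011101011110)·(00000000000000100000000000) mod 2 = 0+0+0+0+0+0+0+0+0+0+0+0+0+0+0+0+0+0+0+0+0+0+0+0+0+0 mod 2 = 0
  c[20] = d·G[:,20] = (00010010000100011101011110)·(00000000000000010000000000) mod 2 = 0+0+0+0+0+0+0+0+0+0+0+0+0+0+0+1+0+0+0+0+0+0+0+0+0+0 mod 2 = 1
  c[21] = d·G[:,21] = (00010010000100011101011110)·(00000000000000001000000000) mod 2 = 0+0+0+0+0+0+0+0+0+0+0+0+0+0+0+0+1+0+0+0+0+0+0+0+0+0 mod 2 = 1
  c[22] = d·G[:,22] = (00010010000100011101011110)·(00000000000000000100000000) mod 2 = 0+0+0+0+0+0+0+0+0+0+0+0+0+0+0+0+0+1+0+0+0+0+0+0+0+0 mod 2 = 1
  c[23] = d·G[:,23] = (00010010000100011101011110)·(00000000000000000010000000) mod 2 = 0+0+0+0+0+0+0+0+0+0+0+0+0+0+0+0+0+0+0+0+0+0+0+0+0+0 mod 2 = 0
  c[24] = d·G[:,24] = (00010010000100011101011110)·(00000000000000000001000000) mod 2 = 0+0+0+0+0+0+0+0+0+0+0+0+0+0+0+0+0+0+0+1+0+0+0+0+0+0 mod 2 = 1
  c[25] = d·G[:,25] = (00010010000100011101011110)·(00000000000000000000100000) mod 2 = 0+0+0+0+0+0+0+0+0+0+0+0+0+0+0+0+0+0+0+0+0+0+0+0+0+0 mod 2 = 0
  c[26] = d·G[:,26] = (00010010000100011101011110)·(00000000000000000000010000) mod 2 = 0+0+0+0+0+0+0+0+0+0+0+0+0+0+0+0+0+0+0+0+0+1+0+0+0+0 mod 2 = 1
  c[27] = d·G[:,27] = (00010010000100011101011110)·(00000000000000000000001000) mod 2 = 0+0+0+0+0+0+0+0+0+0+0+0+0+0+0+0+0+0+0+0+0+0+1+0+0+0 mod 2 = 1
  c[28] = d·G[:,28] = (00010010000100011101011110)·(00000000000000000000000100) mod 2 = 0+0+0+0+0+0+0+0+0+0+0+0+0+0+0+0+0+0+0+0+0+0+0+1+0+0 mod 2 = 1
  c[29] = d·G[:,29] = (00010010000100011101011110)·(00000000000000000000000010) mod 2 = 0+0+0+0+0+0+0+0+0+0+0+0+0+0+0+0+0+0+0+0+0+0+0+0+1+0 mod 2 = 1
  c[30] = d·G[:,30] = (00010010000100011101011110)·(00000000000000000000000001) mod 2 = 0+0+0+0+0+0+0+0+0+0+0+0+0+0+0+0+0+0+0+0+0+0+0+0+0+0 mod 2 = 0
Codeword = 0001001000100001100011101011110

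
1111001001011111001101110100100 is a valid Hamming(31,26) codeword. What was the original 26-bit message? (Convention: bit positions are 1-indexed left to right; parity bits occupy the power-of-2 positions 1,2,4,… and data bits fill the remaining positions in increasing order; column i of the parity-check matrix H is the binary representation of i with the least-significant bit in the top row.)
Parity bits occupy power-of-2 positions; data bits are at positions {3,5,6,7,9,10,11,12,13,14,15,17,18,19,20,21,22,23,24,25,26,27,28,29,30,31} (1-indexed).
Extract: c[3]=1 c[5]=0 c[6]=0 c[7]=1 c[9]=0 c[10]=1 c[11]=0 c[12]=1 c[13]=1 c[14]=1 c[15]=1 c[17]=0 c[18]=0 c[19]=1 c[20]=1 c[21]=0 c[22]=1 c[23]=1 c[24]=1 c[25]=0 c[26]=1 c[27]=0 c[28]=0 c[29]=1 c[30]=0 c[31]=0
Data = 10010101111001101110100100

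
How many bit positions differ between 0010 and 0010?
XOR = 0000, count of 1s = 0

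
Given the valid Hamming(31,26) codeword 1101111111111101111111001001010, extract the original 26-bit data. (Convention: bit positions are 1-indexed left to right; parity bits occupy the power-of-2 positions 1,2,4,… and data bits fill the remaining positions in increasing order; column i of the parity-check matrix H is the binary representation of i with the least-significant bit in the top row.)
Parity bits occupy power-of-2 positions; data bits are at positions {3,5,6,7,9,10,11,12,13,14,15,17,18,19,20,21,22,23,24,25,26,27,28,29,30,31} (1-indexed).
Extract: c[3]=0 c[5]=1 c[6]=1 c[7]=1 c[9]=1 c[10]=1 c[11]=1 c[12]=1 c[13]=1 c[14]=1 c[15]=0 c[17]=1 c[18]=1 c[19]=1 c[20]=1 c[21]=1 c[22]=1 c[23]=0 c[24]=0 c[25]=1 c[26]=0 c[27]=0 c[28]=1 c[29]=0 c[30]=1 c[31]=0
Data = 01111111110111111001001010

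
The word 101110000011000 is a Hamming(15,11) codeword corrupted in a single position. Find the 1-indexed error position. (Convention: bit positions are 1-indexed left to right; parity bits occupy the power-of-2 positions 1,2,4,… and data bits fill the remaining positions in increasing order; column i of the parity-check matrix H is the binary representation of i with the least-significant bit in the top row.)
Syndrome s = H · r^T (mod 2), r = 101110000011000:
  s[0] = (101010101010101)·(101110000011000) mod 2 = 1+0+1+0+1+0+0+0+0+0+1+0+0+0+0 mod 2 = 0
  s[1] = (011001100110011)·(101110000011000) mod 2 = 0+0+1+0+0+0+0+0+0+0+1+0+0+0+0 mod 2 = 0
  s[2] = (000111100001111)·(101110000011000) mod 2 = 0+0+0+1+1+0+0+0+0+0+0+1+0+0+0 mod 2 = 1
  s[3] = (000000011111111)·(101110000011000) mod 2 = 0+0+0+0+0+0+0+0+0+0+1+1+0+0+0 mod 2 = 0
Syndrome = 0010
Column i of H is the binary representation of i, so the syndrome is the binary index of the flipped bit.
Read s = 0010 with s[0] as LSB: 0·2^0 + 0·2^1 + 1·2^2 + 0·2^3 = 4.
Error is at bit position 4.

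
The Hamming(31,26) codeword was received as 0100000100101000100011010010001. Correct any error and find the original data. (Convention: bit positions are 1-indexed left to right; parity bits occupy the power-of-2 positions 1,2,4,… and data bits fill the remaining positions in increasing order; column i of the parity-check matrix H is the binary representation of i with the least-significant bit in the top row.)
Syndrome s = H · r^T (mod 2), r = 0100000100101000100011010010001:
  s[0] = (1010101010101010101010101010101)·(0100000100101000100011010010001) mod 2 = 0+0+0+0+0+0+0+0+0+0+1+0+1+0+0+0+1+0+0+0+1+0+0+0+0+0+1+0+0+0+1 mod 2 = 0
  s[1] = (0110011001100110011001100110011)·(0100000100101000100011010010001) mod 2 = 0+1+0+0+0+0+0+0+0+0+1+0+0+0+0+0+0+0+0+0+0+1+0+0+0+0+1+0+0+0+1 mod 2 = 1
  s[2] = (0001111000011110000111100001111)·(0100000100101000100011010010001) mod 2 = 0+0+0+0+0+0+0+0+0+0+0+0+1+0+0+0+0+0+0+0+1+1+0+0+0+0+0+0+0+0+1 mod 2 = 0
  s[3] = (0000000111111110000000011111111)·(0100000100101000100011010010001) mod 2 = 0+0+0+0+0+0+0+1+0+0+1+0+1+0+0+0+0+0+0+0+0+0+0+1+0+0+1+0+0+0+1 mod 2 = 0
  s[4] = (0000000000000001111111111111111)·(0100000100101000100011010010001) mod 2 = 0+0+0+0+0+0+0+0+0+0+0+0+0+0+0+0+1+0+0+0+1+1+0+1+0+0+1+0+0+0+1 mod 2 = 0
Syndrome = 01000
Column 2 of H equals this syndrome → error at bit 2 (1-indexed).
Flip bit 2: 0100000100101000100011010010001 → 0000000100101000100011010010001
Extract data bits at positions {3,5,6,7,9,10,11,12,13,14,15,17,18,19,20,21,22,23,24,25,26,27,28,29,30,31}: 00000010100100011010010001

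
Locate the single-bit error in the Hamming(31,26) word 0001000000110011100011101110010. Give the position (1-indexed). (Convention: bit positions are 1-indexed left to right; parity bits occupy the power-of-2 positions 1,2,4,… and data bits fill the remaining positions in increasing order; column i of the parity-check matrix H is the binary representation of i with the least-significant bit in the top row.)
Syndrome s = H · r^T (mod 2), r = 0001000000110011100011101110010:
  s[0] = (1010101010101010101010101010101)·(0001000000110011100011101110010) mod 2 = 0+0+0+0+0+0+0+0+0+0+1+0+0+0+1+0+1+0+0+0+1+0+1+0+1+0+1+0+0+0+0 mod 2 = 1
  s[1] = (0110011001100110011001100110011)·(0001000000110011100011101110010) mod 2 = 0+0+0+0+0+0+0+0+0+0+1+0+0+0+1+0+0+0+0+0+0+1+1+0+0+1+1+0+0+1+0 mod 2 = 1
  s[2] = (0001111000011110000111100001111)·(0001000000110011100011101110010) mod 2 = 0+0+0+1+0+0+0+0+0+0+0+1+0+0+1+0+0+0+0+0+1+1+1+0+0+0+0+0+0+1+0 mod 2 = 1
  s[3] = (0000000111111110000000011111111)·(0001000000110011100011101110010) mod 2 = 0+0+0+0+0+0+0+0+0+0+1+1+0+0+1+0+0+0+0+0+0+0+0+0+1+1+1+0+0+1+0 mod 2 = 1
  s[4] = (0000000000000001111111111111111)·(0001000000110011100011101110010) mod 2 = 0+0+0+0+0+0+0+0+0+0+0+0+0+0+0+1+1+0+0+0+1+1+1+0+1+1+1+0+0+1+0 mod 2 = 1
Syndrome = 11111
Column i of H is the binary representation of i, so the syndrome is the binary index of the flipped bit.
Read s = 11111 with s[0] as LSB: 1·2^0 + 1·2^1 + 1·2^2 + 1·2^3 + 1·2^4 = 31.
Error is at bit position 31.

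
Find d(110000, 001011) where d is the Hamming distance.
XOR = 111011, count of 1s = 5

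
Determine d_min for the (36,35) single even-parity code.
d_min = 2 (flipping one data bit also flips the parity bit, so the two closest codewords differ in exactly 2 positions).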